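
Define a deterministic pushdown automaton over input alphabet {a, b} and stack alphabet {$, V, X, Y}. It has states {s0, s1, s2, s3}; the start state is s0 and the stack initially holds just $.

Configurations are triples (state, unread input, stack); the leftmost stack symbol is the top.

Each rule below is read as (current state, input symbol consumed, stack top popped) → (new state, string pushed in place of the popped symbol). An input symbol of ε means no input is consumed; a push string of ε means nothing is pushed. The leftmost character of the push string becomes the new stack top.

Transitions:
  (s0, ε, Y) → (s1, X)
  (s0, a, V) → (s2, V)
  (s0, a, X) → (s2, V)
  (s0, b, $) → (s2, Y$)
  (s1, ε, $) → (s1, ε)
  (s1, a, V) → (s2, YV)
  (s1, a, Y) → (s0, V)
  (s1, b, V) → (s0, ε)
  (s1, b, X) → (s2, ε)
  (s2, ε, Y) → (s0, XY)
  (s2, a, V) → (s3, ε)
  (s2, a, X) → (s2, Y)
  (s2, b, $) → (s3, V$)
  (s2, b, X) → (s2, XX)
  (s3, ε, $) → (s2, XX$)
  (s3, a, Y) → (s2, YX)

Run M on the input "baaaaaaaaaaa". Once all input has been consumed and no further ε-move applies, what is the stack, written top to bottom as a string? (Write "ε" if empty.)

(s0, baaaaaaaaaaa, $)
  read b, top $: go to s2, push Y$ → (s2, aaaaaaaaaaa, Y$)
  ε-move, top Y: go to s0, push XY → (s0, aaaaaaaaaaa, XY$)
  read a, top X: go to s2, push V → (s2, aaaaaaaaaa, VY$)
  read a, top V: go to s3, push ε → (s3, aaaaaaaaa, Y$)
  read a, top Y: go to s2, push YX → (s2, aaaaaaaa, YX$)
  ε-move, top Y: go to s0, push XY → (s0, aaaaaaaa, XYX$)
  read a, top X: go to s2, push V → (s2, aaaaaaa, VYX$)
  read a, top V: go to s3, push ε → (s3, aaaaaa, YX$)
  read a, top Y: go to s2, push YX → (s2, aaaaa, YXX$)
  ε-move, top Y: go to s0, push XY → (s0, aaaaa, XYXX$)
  read a, top X: go to s2, push V → (s2, aaaa, VYXX$)
  read a, top V: go to s3, push ε → (s3, aaa, YXX$)
  read a, top Y: go to s2, push YX → (s2, aa, YXXX$)
  ε-move, top Y: go to s0, push XY → (s0, aa, XYXXX$)
  read a, top X: go to s2, push V → (s2, a, VYXXX$)
  read a, top V: go to s3, push ε → (s3, ε, YXXX$)
All input consumed in state s3 with stack YXXX$.

YXXX$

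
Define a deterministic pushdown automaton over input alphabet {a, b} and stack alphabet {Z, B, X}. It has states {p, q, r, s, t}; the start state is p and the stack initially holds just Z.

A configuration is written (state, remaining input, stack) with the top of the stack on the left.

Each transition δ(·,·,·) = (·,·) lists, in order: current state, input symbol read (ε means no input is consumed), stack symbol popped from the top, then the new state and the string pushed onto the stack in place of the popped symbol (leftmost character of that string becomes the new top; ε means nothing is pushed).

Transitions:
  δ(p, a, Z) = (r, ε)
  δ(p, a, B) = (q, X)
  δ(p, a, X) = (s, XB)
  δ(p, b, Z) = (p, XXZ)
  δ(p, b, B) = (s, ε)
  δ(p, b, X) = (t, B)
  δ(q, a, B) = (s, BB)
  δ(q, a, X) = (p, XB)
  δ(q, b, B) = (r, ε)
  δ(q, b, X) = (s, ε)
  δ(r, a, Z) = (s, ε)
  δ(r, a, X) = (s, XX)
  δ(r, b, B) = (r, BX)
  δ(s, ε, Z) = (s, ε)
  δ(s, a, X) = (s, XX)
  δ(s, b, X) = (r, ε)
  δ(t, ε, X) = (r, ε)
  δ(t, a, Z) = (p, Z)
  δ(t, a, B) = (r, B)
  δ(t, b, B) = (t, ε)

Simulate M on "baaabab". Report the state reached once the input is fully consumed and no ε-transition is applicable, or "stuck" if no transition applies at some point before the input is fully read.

(p, baaabab, Z) ⊢ (p, aaabab, XXZ) ⊢ (s, aabab, XBXZ) ⊢ (s, abab, XXBXZ) ⊢ (s, bab, XXXBXZ) ⊢ (r, ab, XXBXZ) ⊢ (s, b, XXXBXZ) ⊢ (r, ε, XXBXZ)
All input consumed; M is in state r.

r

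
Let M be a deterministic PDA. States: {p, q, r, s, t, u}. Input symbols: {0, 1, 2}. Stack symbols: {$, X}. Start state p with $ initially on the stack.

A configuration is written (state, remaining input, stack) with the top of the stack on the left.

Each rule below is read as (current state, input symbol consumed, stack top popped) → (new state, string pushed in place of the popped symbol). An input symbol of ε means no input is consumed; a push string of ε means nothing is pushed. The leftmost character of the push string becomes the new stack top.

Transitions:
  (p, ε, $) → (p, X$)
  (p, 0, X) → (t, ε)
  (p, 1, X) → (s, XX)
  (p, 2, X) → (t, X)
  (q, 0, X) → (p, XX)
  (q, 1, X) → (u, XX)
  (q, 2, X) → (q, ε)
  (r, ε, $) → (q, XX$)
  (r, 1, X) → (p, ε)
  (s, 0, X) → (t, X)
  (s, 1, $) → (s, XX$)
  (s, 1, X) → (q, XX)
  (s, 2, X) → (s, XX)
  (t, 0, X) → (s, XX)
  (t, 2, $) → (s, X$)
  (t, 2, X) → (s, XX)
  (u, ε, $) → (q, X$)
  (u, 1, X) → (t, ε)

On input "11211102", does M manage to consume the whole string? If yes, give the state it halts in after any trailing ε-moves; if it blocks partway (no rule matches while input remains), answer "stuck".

(p, 11211102, $)
  ε-move, top $: go to p, push X$ → (p, 11211102, X$)
  read 1, top X: go to s, push XX → (s, 1211102, XX$)
  read 1, top X: go to q, push XX → (q, 211102, XXX$)
  read 2, top X: go to q, push ε → (q, 11102, XX$)
  read 1, top X: go to u, push XX → (u, 1102, XXX$)
  read 1, top X: go to t, push ε → (t, 102, XX$)
No transition for (t, 1, top X); M blocks with input 102 remaining.

stuck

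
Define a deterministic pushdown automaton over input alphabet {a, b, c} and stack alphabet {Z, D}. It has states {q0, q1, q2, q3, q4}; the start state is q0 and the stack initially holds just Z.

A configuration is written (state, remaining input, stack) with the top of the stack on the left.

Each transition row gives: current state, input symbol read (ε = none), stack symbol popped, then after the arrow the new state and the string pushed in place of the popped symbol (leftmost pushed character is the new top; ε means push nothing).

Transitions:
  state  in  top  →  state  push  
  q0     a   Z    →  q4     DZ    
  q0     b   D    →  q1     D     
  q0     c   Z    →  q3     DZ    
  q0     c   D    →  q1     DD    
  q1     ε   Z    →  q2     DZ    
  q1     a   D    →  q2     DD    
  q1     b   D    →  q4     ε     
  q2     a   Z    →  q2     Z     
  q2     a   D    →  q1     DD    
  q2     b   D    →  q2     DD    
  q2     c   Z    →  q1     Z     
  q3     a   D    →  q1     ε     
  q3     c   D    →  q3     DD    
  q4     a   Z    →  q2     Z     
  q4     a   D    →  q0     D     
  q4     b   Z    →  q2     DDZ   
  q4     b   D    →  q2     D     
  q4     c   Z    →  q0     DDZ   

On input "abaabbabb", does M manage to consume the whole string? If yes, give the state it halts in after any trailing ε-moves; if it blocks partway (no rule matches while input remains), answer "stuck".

(q0, abaabbabb, Z) ⊢ (q4, baabbabb, DZ) ⊢ (q2, aabbabb, DZ) ⊢ (q1, abbabb, DDZ) ⊢ (q2, bbabb, DDDZ) ⊢ (q2, babb, DDDDZ) ⊢ (q2, abb, DDDDDZ) ⊢ (q1, bb, DDDDDDZ) ⊢ (q4, b, DDDDDZ) ⊢ (q2, ε, DDDDDZ)
All input consumed; M is in state q2.

q2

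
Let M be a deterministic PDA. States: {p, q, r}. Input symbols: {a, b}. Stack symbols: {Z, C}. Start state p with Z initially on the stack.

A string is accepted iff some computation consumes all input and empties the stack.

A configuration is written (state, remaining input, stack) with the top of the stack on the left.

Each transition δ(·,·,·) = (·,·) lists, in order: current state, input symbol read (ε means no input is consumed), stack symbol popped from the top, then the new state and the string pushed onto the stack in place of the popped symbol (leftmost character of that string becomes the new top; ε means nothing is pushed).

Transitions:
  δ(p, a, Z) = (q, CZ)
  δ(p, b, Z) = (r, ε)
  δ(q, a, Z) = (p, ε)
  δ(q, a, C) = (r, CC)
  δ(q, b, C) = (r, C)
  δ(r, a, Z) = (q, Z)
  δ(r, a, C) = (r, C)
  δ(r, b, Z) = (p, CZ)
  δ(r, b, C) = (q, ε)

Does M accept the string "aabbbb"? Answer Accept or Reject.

(p, aabbbb, Z)
  read a, top Z: go to q, push CZ → (q, abbbb, CZ)
  read a, top C: go to r, push CC → (r, bbbb, CCZ)
  read b, top C: go to q, push ε → (q, bbb, CZ)
  read b, top C: go to r, push C → (r, bb, CZ)
  read b, top C: go to q, push ε → (q, b, Z)
No transition applies at (q, b, Z); input not fully consumed.

Reject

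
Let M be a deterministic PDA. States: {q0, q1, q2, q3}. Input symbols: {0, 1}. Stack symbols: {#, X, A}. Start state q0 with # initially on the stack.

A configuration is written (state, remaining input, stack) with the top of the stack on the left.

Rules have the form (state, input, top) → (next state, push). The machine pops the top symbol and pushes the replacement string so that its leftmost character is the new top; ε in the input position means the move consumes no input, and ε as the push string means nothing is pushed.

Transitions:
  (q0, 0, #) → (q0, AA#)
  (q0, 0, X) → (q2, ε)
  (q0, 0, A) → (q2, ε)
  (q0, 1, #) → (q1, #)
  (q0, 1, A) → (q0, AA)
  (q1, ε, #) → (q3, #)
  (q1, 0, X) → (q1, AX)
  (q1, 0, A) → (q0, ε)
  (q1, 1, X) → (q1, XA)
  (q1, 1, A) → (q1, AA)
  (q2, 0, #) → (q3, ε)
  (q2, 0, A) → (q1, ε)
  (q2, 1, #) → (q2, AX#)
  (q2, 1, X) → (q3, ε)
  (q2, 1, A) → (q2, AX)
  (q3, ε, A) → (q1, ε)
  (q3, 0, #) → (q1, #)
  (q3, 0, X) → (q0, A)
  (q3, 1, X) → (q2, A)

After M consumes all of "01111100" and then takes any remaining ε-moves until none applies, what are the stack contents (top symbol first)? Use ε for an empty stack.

(q0, 01111100, #)
  read 0, top #: go to q0, push AA# → (q0, 1111100, AA#)
  read 1, top A: go to q0, push AA → (q0, 111100, AAA#)
  read 1, top A: go to q0, push AA → (q0, 11100, AAAA#)
  read 1, top A: go to q0, push AA → (q0, 1100, AAAAA#)
  read 1, top A: go to q0, push AA → (q0, 100, AAAAAA#)
  read 1, top A: go to q0, push AA → (q0, 00, AAAAAAA#)
  read 0, top A: go to q2, push ε → (q2, 0, AAAAAA#)
  read 0, top A: go to q1, push ε → (q1, ε, AAAAA#)
All input consumed in state q1 with stack AAAAA#.

AAAAA#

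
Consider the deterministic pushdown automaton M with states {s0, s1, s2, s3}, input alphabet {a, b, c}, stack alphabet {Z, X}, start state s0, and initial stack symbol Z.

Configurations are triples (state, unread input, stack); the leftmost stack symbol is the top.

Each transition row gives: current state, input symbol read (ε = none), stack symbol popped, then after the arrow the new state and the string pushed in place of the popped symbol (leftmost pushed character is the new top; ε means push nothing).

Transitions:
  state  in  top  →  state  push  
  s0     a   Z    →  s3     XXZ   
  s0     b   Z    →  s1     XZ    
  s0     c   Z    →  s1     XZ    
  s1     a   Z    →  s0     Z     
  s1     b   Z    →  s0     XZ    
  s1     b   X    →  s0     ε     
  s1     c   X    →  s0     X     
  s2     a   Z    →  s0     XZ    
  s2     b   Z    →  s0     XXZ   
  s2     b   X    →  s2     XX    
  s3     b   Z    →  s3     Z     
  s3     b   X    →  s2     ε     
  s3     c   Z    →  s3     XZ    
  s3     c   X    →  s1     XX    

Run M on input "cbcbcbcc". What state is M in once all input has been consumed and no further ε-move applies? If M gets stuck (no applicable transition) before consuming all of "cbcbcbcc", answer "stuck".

(s0, cbcbcbcc, Z)
  read c, top Z: go to s1, push XZ → (s1, bcbcbcc, XZ)
  read b, top X: go to s0, push ε → (s0, cbcbcc, Z)
  read c, top Z: go to s1, push XZ → (s1, bcbcc, XZ)
  read b, top X: go to s0, push ε → (s0, cbcc, Z)
  read c, top Z: go to s1, push XZ → (s1, bcc, XZ)
  read b, top X: go to s0, push ε → (s0, cc, Z)
  read c, top Z: go to s1, push XZ → (s1, c, XZ)
  read c, top X: go to s0, push X → (s0, ε, XZ)
All input consumed; M is in state s0.

s0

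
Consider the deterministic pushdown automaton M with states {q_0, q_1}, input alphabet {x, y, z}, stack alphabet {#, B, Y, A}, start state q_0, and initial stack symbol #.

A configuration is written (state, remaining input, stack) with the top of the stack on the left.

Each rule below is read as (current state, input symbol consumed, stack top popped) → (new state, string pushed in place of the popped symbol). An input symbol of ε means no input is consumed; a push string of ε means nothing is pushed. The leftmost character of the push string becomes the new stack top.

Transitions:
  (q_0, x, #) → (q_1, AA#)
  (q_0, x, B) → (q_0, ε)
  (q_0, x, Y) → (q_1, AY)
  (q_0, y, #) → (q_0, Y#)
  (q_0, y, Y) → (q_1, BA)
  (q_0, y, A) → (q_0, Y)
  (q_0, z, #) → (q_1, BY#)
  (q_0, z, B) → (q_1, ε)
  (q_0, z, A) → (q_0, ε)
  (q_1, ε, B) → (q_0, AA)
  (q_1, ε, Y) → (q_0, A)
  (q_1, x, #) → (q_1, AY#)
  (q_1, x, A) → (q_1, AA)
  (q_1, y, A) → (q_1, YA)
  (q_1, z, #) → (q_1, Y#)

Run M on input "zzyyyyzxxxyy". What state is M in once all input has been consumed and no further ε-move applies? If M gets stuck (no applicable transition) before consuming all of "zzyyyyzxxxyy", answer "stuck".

(q_0, zzyyyyzxxxyy, #)
  read z, top #: go to q_1, push BY# → (q_1, zyyyyzxxxyy, BY#)
  ε-move, top B: go to q_0, push AA → (q_0, zyyyyzxxxyy, AAY#)
  read z, top A: go to q_0, push ε → (q_0, yyyyzxxxyy, AY#)
  read y, top A: go to q_0, push Y → (q_0, yyyzxxxyy, YY#)
  read y, top Y: go to q_1, push BA → (q_1, yyzxxxyy, BAY#)
  ε-move, top B: go to q_0, push AA → (q_0, yyzxxxyy, AAAY#)
  read y, top A: go to q_0, push Y → (q_0, yzxxxyy, YAAY#)
  read y, top Y: go to q_1, push BA → (q_1, zxxxyy, BAAAY#)
  ε-move, top B: go to q_0, push AA → (q_0, zxxxyy, AAAAAY#)
  read z, top A: go to q_0, push ε → (q_0, xxxyy, AAAAY#)
No transition for (q_0, x, top A); M blocks with input xxxyy remaining.

stuck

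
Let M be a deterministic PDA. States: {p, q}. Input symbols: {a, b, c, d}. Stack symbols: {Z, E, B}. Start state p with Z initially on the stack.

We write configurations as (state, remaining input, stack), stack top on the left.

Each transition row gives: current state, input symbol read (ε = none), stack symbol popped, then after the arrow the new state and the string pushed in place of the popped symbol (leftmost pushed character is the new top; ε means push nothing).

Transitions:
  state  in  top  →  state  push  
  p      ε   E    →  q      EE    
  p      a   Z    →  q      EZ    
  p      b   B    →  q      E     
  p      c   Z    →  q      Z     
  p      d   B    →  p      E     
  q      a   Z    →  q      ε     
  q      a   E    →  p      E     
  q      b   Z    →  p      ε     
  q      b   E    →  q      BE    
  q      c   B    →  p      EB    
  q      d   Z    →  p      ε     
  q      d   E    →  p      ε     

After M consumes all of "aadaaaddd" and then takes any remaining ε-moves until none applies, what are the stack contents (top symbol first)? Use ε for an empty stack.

(p, aadaaaddd, Z)
  read a, top Z: go to q, push EZ → (q, adaaaddd, EZ)
  read a, top E: go to p, push E → (p, daaaddd, EZ)
  ε-move, top E: go to q, push EE → (q, daaaddd, EEZ)
  read d, top E: go to p, push ε → (p, aaaddd, EZ)
  ε-move, top E: go to q, push EE → (q, aaaddd, EEZ)
  read a, top E: go to p, push E → (p, aaddd, EEZ)
  ε-move, top E: go to q, push EE → (q, aaddd, EEEZ)
  read a, top E: go to p, push E → (p, addd, EEEZ)
  ε-move, top E: go to q, push EE → (q, addd, EEEEZ)
  read a, top E: go to p, push E → (p, ddd, EEEEZ)
  ε-move, top E: go to q, push EE → (q, ddd, EEEEEZ)
  read d, top E: go to p, push ε → (p, dd, EEEEZ)
  ε-move, top E: go to q, push EE → (q, dd, EEEEEZ)
  read d, top E: go to p, push ε → (p, d, EEEEZ)
  ε-move, top E: go to q, push EE → (q, d, EEEEEZ)
  read d, top E: go to p, push ε → (p, ε, EEEEZ)
  ε-move, top E: go to q, push EE → (q, ε, EEEEEZ)
All input consumed in state q with stack EEEEEZ.

EEEEEZ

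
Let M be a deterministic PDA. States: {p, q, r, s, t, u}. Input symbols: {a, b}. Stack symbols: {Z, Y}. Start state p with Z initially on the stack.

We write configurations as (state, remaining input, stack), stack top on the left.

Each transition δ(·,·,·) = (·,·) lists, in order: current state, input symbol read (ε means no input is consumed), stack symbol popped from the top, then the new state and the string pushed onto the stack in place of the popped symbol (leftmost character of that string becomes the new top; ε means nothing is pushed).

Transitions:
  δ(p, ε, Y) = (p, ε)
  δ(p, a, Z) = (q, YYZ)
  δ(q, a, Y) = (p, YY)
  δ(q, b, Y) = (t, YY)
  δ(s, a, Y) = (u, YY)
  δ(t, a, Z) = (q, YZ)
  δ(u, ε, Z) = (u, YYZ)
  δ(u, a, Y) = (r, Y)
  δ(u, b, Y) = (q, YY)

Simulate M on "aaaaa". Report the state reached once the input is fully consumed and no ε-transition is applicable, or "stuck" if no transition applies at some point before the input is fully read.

q

(p, aaaaa, Z) ⊢ (q, aaaa, YYZ) ⊢ (p, aaa, YYYZ) ⊢ (p, aaa, YYZ) ⊢ (p, aaa, YZ) ⊢ (p, aaa, Z) ⊢ (q, aa, YYZ) ⊢ (p, a, YYYZ) ⊢ (p, a, YYZ) ⊢ (p, a, YZ) ⊢ (p, a, Z) ⊢ (q, ε, YYZ)
All input consumed; M is in state q.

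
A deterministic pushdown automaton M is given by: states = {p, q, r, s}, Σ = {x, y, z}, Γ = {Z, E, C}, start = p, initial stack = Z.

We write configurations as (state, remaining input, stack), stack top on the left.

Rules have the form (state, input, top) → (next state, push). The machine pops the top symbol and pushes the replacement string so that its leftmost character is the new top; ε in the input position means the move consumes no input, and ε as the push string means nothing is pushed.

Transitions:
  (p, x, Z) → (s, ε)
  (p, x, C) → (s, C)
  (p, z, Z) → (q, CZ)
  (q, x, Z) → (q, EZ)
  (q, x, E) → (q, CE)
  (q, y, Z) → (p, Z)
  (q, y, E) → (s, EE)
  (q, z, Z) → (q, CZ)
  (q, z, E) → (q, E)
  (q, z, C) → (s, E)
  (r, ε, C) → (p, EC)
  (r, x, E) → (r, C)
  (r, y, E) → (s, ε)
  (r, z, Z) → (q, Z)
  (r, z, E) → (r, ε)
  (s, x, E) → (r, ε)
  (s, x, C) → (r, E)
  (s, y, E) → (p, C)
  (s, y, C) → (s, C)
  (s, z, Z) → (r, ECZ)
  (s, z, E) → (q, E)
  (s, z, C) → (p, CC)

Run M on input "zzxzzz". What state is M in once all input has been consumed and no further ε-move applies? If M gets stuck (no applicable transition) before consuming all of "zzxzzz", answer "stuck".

(p, zzxzzz, Z) ⊢ (q, zxzzz, CZ) ⊢ (s, xzzz, EZ) ⊢ (r, zzz, Z) ⊢ (q, zz, Z) ⊢ (q, z, CZ) ⊢ (s, ε, EZ)
All input consumed; M is in state s.

s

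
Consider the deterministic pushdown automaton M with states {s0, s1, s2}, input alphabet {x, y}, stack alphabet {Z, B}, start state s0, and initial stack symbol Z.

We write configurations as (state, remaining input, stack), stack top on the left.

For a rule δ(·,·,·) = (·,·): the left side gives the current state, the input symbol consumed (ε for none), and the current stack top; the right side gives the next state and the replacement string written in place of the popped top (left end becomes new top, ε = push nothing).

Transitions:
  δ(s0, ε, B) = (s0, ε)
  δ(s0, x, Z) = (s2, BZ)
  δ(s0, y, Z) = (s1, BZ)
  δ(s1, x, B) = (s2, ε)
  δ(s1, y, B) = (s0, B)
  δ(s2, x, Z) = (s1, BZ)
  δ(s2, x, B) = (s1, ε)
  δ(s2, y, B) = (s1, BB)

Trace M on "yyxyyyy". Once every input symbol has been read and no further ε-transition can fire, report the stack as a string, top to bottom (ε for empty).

(s0, yyxyyyy, Z)
  read y, top Z: go to s1, push BZ → (s1, yxyyyy, BZ)
  read y, top B: go to s0, push B → (s0, xyyyy, BZ)
  ε-move, top B: go to s0, push ε → (s0, xyyyy, Z)
  read x, top Z: go to s2, push BZ → (s2, yyyy, BZ)
  read y, top B: go to s1, push BB → (s1, yyy, BBZ)
  read y, top B: go to s0, push B → (s0, yy, BBZ)
  ε-move, top B: go to s0, push ε → (s0, yy, BZ)
  ε-move, top B: go to s0, push ε → (s0, yy, Z)
  read y, top Z: go to s1, push BZ → (s1, y, BZ)
  read y, top B: go to s0, push B → (s0, ε, BZ)
  ε-move, top B: go to s0, push ε → (s0, ε, Z)
All input consumed in state s0 with stack Z.

Z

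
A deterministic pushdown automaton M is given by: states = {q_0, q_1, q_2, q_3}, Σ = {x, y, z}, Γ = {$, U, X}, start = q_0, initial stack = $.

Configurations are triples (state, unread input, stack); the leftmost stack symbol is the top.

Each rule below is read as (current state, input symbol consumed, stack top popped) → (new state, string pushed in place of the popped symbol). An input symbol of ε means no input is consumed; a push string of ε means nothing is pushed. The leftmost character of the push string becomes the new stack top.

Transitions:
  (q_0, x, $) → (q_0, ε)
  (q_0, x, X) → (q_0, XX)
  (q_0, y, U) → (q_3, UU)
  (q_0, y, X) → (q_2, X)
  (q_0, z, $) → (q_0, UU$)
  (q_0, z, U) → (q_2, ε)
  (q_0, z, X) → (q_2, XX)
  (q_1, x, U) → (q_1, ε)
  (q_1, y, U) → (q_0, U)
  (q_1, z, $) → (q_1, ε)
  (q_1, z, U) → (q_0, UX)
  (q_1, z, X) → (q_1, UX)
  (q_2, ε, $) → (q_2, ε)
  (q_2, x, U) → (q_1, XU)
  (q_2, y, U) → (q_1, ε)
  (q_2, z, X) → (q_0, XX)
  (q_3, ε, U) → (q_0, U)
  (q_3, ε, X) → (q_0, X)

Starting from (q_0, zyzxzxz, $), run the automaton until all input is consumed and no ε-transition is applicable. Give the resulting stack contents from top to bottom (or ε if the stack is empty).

(q_0, zyzxzxz, $) ⊢ (q_0, yzxzxz, UU$) ⊢ (q_3, zxzxz, UUU$) ⊢ (q_0, zxzxz, UUU$) ⊢ (q_2, xzxz, UU$) ⊢ (q_1, zxz, XUU$) ⊢ (q_1, xz, UXUU$) ⊢ (q_1, z, XUU$) ⊢ (q_1, ε, UXUU$)
All input consumed in state q_1 with stack UXUU$.

UXUU$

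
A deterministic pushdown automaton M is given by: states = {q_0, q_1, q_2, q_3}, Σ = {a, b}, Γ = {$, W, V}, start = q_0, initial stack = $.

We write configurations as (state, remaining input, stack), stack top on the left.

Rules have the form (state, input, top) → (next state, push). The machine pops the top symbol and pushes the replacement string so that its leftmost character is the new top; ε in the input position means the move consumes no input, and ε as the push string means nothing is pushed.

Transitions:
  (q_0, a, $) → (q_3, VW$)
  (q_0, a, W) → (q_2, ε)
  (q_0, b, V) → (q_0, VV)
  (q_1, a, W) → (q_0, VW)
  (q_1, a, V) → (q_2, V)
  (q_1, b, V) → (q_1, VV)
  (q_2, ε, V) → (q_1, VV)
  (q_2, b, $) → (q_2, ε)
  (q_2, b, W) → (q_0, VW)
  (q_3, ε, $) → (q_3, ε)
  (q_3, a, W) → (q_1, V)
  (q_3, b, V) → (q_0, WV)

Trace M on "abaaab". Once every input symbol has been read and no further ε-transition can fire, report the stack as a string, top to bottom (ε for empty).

(q_0, abaaab, $)
  read a, top $: go to q_3, push VW$ → (q_3, baaab, VW$)
  read b, top V: go to q_0, push WV → (q_0, aaab, WVW$)
  read a, top W: go to q_2, push ε → (q_2, aab, VW$)
  ε-move, top V: go to q_1, push VV → (q_1, aab, VVW$)
  read a, top V: go to q_2, push V → (q_2, ab, VVW$)
  ε-move, top V: go to q_1, push VV → (q_1, ab, VVVW$)
  read a, top V: go to q_2, push V → (q_2, b, VVVW$)
  ε-move, top V: go to q_1, push VV → (q_1, b, VVVVW$)
  read b, top V: go to q_1, push VV → (q_1, ε, VVVVVW$)
All input consumed in state q_1 with stack VVVVVW$.

VVVVVW$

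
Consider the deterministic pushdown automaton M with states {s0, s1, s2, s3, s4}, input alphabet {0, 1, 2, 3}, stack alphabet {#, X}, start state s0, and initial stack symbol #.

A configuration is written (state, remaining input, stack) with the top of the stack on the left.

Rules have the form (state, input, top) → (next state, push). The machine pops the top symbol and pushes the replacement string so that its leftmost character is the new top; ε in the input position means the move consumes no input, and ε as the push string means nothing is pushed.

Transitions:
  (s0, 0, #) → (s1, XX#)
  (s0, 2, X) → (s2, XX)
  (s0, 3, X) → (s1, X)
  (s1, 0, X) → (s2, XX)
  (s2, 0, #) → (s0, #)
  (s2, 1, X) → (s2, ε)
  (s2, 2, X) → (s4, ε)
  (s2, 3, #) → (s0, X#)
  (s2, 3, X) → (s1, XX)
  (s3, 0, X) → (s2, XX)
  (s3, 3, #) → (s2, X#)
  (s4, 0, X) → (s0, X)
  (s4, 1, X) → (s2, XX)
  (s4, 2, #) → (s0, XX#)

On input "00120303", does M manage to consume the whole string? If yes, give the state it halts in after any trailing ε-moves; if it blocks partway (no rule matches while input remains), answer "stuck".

(s0, 00120303, #) ⊢ (s1, 0120303, XX#) ⊢ (s2, 120303, XXX#) ⊢ (s2, 20303, XX#) ⊢ (s4, 0303, X#) ⊢ (s0, 303, X#) ⊢ (s1, 03, X#) ⊢ (s2, 3, XX#) ⊢ (s1, ε, XXX#)
All input consumed; M is in state s1.

s1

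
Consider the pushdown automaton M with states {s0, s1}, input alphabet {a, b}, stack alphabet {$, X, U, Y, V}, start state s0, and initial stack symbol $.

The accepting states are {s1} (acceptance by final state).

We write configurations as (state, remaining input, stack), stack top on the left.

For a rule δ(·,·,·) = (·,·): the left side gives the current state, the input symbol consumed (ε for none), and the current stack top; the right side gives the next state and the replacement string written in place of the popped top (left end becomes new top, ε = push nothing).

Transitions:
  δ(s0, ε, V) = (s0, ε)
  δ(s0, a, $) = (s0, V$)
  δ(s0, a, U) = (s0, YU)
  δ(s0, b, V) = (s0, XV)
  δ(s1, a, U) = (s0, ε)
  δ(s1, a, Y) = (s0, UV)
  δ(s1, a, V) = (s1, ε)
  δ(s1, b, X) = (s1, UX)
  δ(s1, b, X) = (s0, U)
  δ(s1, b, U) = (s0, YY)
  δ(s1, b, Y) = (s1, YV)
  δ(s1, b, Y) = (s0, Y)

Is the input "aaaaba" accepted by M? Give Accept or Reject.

Reject

No computation consumes all input and reaches a final state.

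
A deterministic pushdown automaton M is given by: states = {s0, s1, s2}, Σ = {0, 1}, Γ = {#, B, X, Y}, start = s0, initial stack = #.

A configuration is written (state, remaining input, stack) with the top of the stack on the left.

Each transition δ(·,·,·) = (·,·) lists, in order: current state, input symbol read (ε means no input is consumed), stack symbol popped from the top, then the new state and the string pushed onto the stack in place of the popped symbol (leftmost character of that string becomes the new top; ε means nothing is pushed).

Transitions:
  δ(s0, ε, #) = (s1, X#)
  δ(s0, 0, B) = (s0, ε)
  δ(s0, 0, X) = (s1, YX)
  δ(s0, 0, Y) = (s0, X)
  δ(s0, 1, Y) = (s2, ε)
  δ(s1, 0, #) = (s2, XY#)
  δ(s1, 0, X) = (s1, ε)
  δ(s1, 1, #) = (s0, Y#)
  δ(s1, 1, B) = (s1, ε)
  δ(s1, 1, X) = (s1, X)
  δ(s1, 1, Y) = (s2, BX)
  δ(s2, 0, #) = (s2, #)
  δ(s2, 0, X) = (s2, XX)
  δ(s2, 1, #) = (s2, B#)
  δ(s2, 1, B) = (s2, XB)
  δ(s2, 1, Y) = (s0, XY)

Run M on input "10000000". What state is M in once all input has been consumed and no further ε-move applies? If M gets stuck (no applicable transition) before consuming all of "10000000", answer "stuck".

s2

(s0, 10000000, #)
  ε-move, top #: go to s1, push X# → (s1, 10000000, X#)
  read 1, top X: go to s1, push X → (s1, 0000000, X#)
  read 0, top X: go to s1, push ε → (s1, 000000, #)
  read 0, top #: go to s2, push XY# → (s2, 00000, XY#)
  read 0, top X: go to s2, push XX → (s2, 0000, XXY#)
  read 0, top X: go to s2, push XX → (s2, 000, XXXY#)
  read 0, top X: go to s2, push XX → (s2, 00, XXXXY#)
  read 0, top X: go to s2, push XX → (s2, 0, XXXXXY#)
  read 0, top X: go to s2, push XX → (s2, ε, XXXXXXY#)
All input consumed; M is in state s2.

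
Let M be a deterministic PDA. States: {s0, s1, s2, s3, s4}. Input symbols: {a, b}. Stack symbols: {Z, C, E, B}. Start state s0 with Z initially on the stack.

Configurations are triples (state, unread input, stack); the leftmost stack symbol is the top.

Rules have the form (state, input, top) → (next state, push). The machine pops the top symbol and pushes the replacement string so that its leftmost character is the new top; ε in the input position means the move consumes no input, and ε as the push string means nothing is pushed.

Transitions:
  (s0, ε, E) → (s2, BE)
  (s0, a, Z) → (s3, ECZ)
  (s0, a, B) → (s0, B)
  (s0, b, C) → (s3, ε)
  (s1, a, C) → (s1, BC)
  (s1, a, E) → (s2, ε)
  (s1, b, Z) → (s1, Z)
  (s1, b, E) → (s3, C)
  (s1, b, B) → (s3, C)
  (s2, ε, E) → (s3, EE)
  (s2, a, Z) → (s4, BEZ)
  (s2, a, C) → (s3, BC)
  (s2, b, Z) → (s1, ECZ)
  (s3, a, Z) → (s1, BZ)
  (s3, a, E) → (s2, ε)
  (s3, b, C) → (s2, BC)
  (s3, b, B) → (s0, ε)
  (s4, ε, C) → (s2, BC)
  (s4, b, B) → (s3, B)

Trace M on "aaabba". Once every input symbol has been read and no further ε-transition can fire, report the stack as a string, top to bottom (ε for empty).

BZ

(s0, aaabba, Z)
  read a, top Z: go to s3, push ECZ → (s3, aabba, ECZ)
  read a, top E: go to s2, push ε → (s2, abba, CZ)
  read a, top C: go to s3, push BC → (s3, bba, BCZ)
  read b, top B: go to s0, push ε → (s0, ba, CZ)
  read b, top C: go to s3, push ε → (s3, a, Z)
  read a, top Z: go to s1, push BZ → (s1, ε, BZ)
All input consumed in state s1 with stack BZ.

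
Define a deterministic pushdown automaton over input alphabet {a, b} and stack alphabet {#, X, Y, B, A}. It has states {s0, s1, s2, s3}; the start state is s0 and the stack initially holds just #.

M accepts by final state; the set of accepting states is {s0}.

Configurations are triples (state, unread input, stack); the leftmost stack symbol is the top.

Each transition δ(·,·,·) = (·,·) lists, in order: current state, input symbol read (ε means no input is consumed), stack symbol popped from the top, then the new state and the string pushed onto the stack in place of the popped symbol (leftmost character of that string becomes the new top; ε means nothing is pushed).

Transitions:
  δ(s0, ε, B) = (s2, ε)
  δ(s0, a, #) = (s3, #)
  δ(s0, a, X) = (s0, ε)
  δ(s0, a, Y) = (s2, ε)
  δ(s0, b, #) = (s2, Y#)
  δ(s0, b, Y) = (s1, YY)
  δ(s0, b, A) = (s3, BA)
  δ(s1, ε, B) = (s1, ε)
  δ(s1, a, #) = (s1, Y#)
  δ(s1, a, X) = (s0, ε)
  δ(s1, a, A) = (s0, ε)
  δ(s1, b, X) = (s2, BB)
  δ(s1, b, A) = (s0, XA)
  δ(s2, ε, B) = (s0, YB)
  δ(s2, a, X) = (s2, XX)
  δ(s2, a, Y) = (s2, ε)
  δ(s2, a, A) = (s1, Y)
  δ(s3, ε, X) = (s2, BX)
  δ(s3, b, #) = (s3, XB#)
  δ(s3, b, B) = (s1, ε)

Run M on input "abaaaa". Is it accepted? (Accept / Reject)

Accept

(s0, abaaaa, #) ⊢ (s3, baaaa, #) ⊢ (s3, aaaa, XB#) ⊢ (s2, aaaa, BXB#) ⊢ (s0, aaaa, YBXB#) ⊢ (s2, aaa, BXB#) ⊢ (s0, aaa, YBXB#) ⊢ (s2, aa, BXB#) ⊢ (s0, aa, YBXB#) ⊢ (s2, a, BXB#) ⊢ (s0, a, YBXB#) ⊢ (s2, ε, BXB#) ⊢ (s0, ε, YBXB#)
All input consumed; state s0 ∈ F.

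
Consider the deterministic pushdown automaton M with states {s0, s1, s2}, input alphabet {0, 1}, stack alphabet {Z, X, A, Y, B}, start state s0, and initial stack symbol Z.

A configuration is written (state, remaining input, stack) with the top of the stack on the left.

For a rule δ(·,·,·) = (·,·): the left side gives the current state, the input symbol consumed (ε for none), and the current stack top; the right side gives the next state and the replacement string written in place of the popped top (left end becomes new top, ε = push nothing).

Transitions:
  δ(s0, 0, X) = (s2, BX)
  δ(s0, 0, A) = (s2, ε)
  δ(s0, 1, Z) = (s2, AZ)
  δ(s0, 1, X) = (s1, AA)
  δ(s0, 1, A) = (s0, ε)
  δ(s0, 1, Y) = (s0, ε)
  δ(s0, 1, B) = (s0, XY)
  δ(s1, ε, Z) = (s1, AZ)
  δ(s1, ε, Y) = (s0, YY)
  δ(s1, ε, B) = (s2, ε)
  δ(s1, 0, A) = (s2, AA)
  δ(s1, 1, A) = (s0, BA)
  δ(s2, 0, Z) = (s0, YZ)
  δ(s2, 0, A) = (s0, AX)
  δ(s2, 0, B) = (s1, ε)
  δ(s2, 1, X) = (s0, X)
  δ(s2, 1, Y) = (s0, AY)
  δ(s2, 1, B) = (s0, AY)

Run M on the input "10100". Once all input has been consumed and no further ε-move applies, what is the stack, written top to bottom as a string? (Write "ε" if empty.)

XZ

(s0, 10100, Z)
  read 1, top Z: go to s2, push AZ → (s2, 0100, AZ)
  read 0, top A: go to s0, push AX → (s0, 100, AXZ)
  read 1, top A: go to s0, push ε → (s0, 00, XZ)
  read 0, top X: go to s2, push BX → (s2, 0, BXZ)
  read 0, top B: go to s1, push ε → (s1, ε, XZ)
All input consumed in state s1 with stack XZ.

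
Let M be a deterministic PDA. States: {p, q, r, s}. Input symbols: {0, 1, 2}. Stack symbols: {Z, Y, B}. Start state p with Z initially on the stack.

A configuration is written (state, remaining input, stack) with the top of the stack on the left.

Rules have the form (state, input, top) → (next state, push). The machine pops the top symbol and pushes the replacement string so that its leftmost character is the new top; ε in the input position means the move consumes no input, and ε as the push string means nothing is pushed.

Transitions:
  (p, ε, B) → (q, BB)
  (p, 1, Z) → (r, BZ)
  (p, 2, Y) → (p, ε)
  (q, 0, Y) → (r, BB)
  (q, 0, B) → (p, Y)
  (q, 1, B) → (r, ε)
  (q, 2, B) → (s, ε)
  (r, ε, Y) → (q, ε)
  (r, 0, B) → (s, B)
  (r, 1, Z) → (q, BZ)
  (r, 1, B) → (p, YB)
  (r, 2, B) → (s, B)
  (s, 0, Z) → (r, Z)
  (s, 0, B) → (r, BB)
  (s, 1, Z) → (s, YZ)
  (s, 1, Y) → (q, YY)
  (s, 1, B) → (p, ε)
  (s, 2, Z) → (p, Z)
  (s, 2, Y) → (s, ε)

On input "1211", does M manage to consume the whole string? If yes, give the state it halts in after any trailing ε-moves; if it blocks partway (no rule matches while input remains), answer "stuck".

r

(p, 1211, Z)
  read 1, top Z: go to r, push BZ → (r, 211, BZ)
  read 2, top B: go to s, push B → (s, 11, BZ)
  read 1, top B: go to p, push ε → (p, 1, Z)
  read 1, top Z: go to r, push BZ → (r, ε, BZ)
All input consumed; M is in state r.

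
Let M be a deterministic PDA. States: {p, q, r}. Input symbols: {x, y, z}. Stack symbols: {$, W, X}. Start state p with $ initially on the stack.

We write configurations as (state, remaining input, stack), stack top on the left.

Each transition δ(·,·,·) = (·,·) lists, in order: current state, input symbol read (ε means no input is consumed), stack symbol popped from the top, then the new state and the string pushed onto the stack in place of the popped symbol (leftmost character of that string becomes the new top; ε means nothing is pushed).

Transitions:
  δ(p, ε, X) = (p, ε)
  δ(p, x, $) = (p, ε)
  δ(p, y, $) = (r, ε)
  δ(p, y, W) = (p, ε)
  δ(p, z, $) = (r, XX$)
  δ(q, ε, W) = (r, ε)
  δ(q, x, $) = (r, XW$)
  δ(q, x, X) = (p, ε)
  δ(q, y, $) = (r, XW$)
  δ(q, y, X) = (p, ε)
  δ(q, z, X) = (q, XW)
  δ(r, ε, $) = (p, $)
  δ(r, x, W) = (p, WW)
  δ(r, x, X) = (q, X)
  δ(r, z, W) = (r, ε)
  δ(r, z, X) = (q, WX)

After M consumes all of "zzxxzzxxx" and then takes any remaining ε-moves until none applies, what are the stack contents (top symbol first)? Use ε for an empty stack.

ε

(p, zzxxzzxxx, $)
  read z, top $: go to r, push XX$ → (r, zxxzzxxx, XX$)
  read z, top X: go to q, push WX → (q, xxzzxxx, WXX$)
  ε-move, top W: go to r, push ε → (r, xxzzxxx, XX$)
  read x, top X: go to q, push X → (q, xzzxxx, XX$)
  read x, top X: go to p, push ε → (p, zzxxx, X$)
  ε-move, top X: go to p, push ε → (p, zzxxx, $)
  read z, top $: go to r, push XX$ → (r, zxxx, XX$)
  read z, top X: go to q, push WX → (q, xxx, WXX$)
  ε-move, top W: go to r, push ε → (r, xxx, XX$)
  read x, top X: go to q, push X → (q, xx, XX$)
  read x, top X: go to p, push ε → (p, x, X$)
  ε-move, top X: go to p, push ε → (p, x, $)
  read x, top $: go to p, push ε → (p, ε, ε)
All input consumed in state p with stack ε.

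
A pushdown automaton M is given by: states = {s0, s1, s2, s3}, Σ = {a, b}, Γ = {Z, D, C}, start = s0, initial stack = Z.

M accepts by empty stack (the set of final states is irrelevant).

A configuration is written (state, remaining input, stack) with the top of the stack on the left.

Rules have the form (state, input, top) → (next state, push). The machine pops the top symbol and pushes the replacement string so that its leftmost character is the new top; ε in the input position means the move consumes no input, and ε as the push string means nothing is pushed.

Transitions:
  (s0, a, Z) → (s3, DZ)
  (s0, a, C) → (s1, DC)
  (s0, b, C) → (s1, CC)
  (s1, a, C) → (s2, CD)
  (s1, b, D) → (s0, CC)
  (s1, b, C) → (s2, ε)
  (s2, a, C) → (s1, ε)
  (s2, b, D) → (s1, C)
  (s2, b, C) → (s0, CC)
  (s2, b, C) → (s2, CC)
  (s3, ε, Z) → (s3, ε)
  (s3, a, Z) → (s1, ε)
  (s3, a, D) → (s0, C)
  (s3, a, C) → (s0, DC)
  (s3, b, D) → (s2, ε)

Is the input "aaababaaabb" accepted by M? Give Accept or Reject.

Reject

No computation consumes all input and empties the stack.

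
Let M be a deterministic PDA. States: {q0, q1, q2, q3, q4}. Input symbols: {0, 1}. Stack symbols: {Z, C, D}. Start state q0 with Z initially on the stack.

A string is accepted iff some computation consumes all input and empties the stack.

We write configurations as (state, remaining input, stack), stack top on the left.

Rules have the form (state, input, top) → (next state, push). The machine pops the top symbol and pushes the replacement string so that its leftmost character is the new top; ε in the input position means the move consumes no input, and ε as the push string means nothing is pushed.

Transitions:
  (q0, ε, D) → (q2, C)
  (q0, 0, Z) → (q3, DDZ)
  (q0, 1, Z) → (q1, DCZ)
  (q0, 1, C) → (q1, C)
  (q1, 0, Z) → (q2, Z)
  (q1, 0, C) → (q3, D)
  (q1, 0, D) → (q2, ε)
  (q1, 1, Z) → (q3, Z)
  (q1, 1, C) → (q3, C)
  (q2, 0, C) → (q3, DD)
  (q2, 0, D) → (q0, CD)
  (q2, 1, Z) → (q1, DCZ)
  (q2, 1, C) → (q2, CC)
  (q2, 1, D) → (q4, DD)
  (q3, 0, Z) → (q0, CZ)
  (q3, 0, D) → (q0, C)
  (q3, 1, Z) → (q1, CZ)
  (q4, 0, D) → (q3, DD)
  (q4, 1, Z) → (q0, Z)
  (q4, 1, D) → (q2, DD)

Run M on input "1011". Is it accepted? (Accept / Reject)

(q0, 1011, Z)
  read 1, top Z: go to q1, push DCZ → (q1, 011, DCZ)
  read 0, top D: go to q2, push ε → (q2, 11, CZ)
  read 1, top C: go to q2, push CC → (q2, 1, CCZ)
  read 1, top C: go to q2, push CC → (q2, ε, CCCZ)
All input consumed; stack is CCCZ, not empty, and no further ε-move applies.

Reject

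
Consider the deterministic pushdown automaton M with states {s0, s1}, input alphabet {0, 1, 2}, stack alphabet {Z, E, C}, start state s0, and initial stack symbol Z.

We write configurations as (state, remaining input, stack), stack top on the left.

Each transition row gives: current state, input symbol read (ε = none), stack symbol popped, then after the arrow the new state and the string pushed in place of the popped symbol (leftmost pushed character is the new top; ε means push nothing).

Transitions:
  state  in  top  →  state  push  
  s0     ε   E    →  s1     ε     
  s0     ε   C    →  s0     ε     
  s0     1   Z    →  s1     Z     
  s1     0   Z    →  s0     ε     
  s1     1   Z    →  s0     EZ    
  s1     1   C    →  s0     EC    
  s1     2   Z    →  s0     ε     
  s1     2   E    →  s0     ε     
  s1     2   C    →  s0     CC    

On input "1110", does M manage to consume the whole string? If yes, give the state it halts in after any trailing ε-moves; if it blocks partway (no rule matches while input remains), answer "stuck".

s0

(s0, 1110, Z) ⊢ (s1, 110, Z) ⊢ (s0, 10, EZ) ⊢ (s1, 10, Z) ⊢ (s0, 0, EZ) ⊢ (s1, 0, Z) ⊢ (s0, ε, ε)
All input consumed; M is in state s0.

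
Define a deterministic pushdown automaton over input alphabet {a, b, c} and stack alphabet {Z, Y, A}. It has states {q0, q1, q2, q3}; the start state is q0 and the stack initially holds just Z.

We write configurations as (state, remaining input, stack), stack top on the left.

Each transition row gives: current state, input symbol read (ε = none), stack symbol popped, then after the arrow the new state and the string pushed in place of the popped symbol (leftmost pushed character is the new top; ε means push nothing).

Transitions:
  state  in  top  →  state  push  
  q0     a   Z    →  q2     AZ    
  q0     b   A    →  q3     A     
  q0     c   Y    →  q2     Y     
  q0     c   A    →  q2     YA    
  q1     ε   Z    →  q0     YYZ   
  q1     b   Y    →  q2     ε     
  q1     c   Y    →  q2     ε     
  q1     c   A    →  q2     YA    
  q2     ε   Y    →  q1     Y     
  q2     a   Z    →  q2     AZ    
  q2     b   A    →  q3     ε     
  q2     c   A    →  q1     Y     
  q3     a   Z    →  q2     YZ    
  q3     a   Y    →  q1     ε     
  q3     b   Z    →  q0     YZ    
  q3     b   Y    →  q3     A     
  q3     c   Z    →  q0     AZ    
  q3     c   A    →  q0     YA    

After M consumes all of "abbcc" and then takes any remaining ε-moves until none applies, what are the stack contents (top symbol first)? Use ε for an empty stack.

Z

(q0, abbcc, Z)
  read a, top Z: go to q2, push AZ → (q2, bbcc, AZ)
  read b, top A: go to q3, push ε → (q3, bcc, Z)
  read b, top Z: go to q0, push YZ → (q0, cc, YZ)
  read c, top Y: go to q2, push Y → (q2, c, YZ)
  ε-move, top Y: go to q1, push Y → (q1, c, YZ)
  read c, top Y: go to q2, push ε → (q2, ε, Z)
All input consumed in state q2 with stack Z.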